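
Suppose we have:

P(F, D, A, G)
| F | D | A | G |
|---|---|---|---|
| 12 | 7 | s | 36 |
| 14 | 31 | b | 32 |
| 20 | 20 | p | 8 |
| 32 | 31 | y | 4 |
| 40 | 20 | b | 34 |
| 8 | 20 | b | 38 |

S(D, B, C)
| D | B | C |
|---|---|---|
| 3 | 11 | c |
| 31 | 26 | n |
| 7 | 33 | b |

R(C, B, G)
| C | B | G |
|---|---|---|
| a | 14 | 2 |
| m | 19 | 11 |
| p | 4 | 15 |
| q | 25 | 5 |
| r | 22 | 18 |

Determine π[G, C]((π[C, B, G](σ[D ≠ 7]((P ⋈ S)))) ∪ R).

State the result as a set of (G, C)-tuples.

{(11, m), (15, p), (18, r), (2, a), (32, n), (4, n), (5, q)}

P ⋈ S (natural join on D): {(12, 7, s, 36, 33, b), (14, 31, b, 32, 26, n), (32, 31, y, 4, 26, n)}
Selection D ≠ 7: {(14, 31, b, 32, 26, n), (32, 31, y, 4, 26, n)}
Projecting to C, B, G: {(n, 26, 32), (n, 26, 4)}
Taking the union: {(a, 14, 2), (m, 19, 11), (n, 26, 32), (n, 26, 4), (p, 4, 15), (q, 25, 5), (r, 22, 18)}
Projecting to G, C: {(11, m), (15, p), (18, r), (2, a), (32, n), (4, n), (5, q)}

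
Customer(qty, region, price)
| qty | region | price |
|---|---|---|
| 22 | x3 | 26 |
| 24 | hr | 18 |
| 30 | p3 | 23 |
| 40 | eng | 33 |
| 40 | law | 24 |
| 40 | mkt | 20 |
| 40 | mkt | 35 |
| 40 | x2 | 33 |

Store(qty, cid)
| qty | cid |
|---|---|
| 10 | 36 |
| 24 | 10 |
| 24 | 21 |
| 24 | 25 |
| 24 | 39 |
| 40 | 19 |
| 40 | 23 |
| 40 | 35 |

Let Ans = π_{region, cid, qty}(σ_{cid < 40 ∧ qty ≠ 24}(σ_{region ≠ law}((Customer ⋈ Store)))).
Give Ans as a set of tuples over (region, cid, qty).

Natural join on qty: {(24, hr, 18, 10), (24, hr, 18, 21), (24, hr, 18, 25), (24, hr, 18, 39), (40, eng, 33, 19), (40, eng, 33, 23), (40, eng, 33, 35), (40, law, 24, 19), (40, law, 24, 23), (40, law, 24, 35), (40, mkt, 20, 19), (40, mkt, 20, 23), (40, mkt, 20, 35), (40, mkt, 35, 19), (40, mkt, 35, 23), (40, mkt, 35, 35), (40, x2, 33, 19), (40, x2, 33, 23), (40, x2, 33, 35)}
Selection region ≠ law: {(24, hr, 18, 10), (24, hr, 18, 21), (24, hr, 18, 25), (24, hr, 18, 39), (40, eng, 33, 19), (40, eng, 33, 23), (40, eng, 33, 35), (40, mkt, 20, 19), (40, mkt, 20, 23), (40, mkt, 20, 35), (40, mkt, 35, 19), (40, mkt, 35, 23), (40, mkt, 35, 35), (40, x2, 33, 19), (40, x2, 33, 23), (40, x2, 33, 35)}
Selection cid < 40 ∧ qty ≠ 24: {(40, eng, 33, 19), (40, eng, 33, 23), (40, eng, 33, 35), (40, mkt, 20, 19), (40, mkt, 20, 23), (40, mkt, 20, 35), (40, mkt, 35, 19), (40, mkt, 35, 23), (40, mkt, 35, 35), (40, x2, 33, 19), (40, x2, 33, 23), (40, x2, 33, 35)}
Keep only column(s) region, cid, qty (3 duplicate(s) eliminated): {(eng, 19, 40), (eng, 23, 40), (eng, 35, 40), (mkt, 19, 40), (mkt, 23, 40), (mkt, 35, 40), (x2, 19, 40), (x2, 23, 40), (x2, 35, 40)}

{(eng, 19, 40), (eng, 23, 40), (eng, 35, 40), (mkt, 19, 40), (mkt, 23, 40), (mkt, 35, 40), (x2, 19, 40), (x2, 23, 40), (x2, 35, 40)}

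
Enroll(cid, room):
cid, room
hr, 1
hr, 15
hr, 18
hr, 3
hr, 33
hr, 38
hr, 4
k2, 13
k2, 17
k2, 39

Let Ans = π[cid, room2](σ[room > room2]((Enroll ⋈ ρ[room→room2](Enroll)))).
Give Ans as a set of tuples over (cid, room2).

{(hr, 1), (hr, 15), (hr, 18), (hr, 3), (hr, 33), (hr, 4), (k2, 13), (k2, 17)}

ρ[room→room2]: schema becomes (cid, room2); tuples unchanged.
Enroll ⋈ ρ[room→room2](Enroll) (natural join on cid): {(hr, 1, 1), (hr, 1, 15), (hr, 1, 18), (hr, 1, 3), (hr, 1, 33), (hr, 1, 38), (hr, 1, 4), (hr, 15, 1), (hr, 15, 15), (hr, 15, 18), (hr, 15, 3), (hr, 15, 33), (hr, 15, 38), (hr, 15, 4), (hr, 18, 1), (hr, 18, 15), (hr, 18, 18), (hr, 18, 3), (hr, 18, 33), (hr, 18, 38), (hr, 18, 4), (hr, 3, 1), (hr, 3, 15), (hr, 3, 18), (hr, 3, 3), (hr, 3, 33), (hr, 3, 38), (hr, 3, 4), (hr, 33, 1), (hr, 33, 15), (hr, 33, 18), (hr, 33, 3), (hr, 33, 33), (hr, 33, 38), (hr, 33, 4), (hr, 38, 1), (hr, 38, 15), (hr, 38, 18), (hr, 38, 3), (hr, 38, 33), (hr, 38, 38), (hr, 38, 4), (hr, 4, 1), (hr, 4, 15), (hr, 4, 18), (hr, 4, 3), (hr, 4, 33), (hr, 4, 38), (hr, 4, 4), (k2, 13, 13), (k2, 13, 17), (k2, 13, 39), (k2, 17, 13), (k2, 17, 17), (k2, 17, 39), (k2, 39, 13), (k2, 39, 17), (k2, 39, 39)}
Filtering on room > room2 leaves {(hr, 15, 1), (hr, 15, 3), (hr, 15, 4), (hr, 18, 1), (hr, 18, 15), (hr, 18, 3), (hr, 18, 4), (hr, 3, 1), (hr, 33, 1), (hr, 33, 15), (hr, 33, 18), (hr, 33, 3), (hr, 33, 4), (hr, 38, 1), (hr, 38, 15), (hr, 38, 18), (hr, 38, 3), (hr, 38, 33), (hr, 38, 4), (hr, 4, 1), (hr, 4, 3), (k2, 17, 13), (k2, 39, 13), (k2, 39, 17)}.
π_{cid, room2} gives {(hr, 1), (hr, 15), (hr, 18), (hr, 3), (hr, 33), (hr, 4), (k2, 13), (k2, 17)} (16 duplicate(s) eliminated).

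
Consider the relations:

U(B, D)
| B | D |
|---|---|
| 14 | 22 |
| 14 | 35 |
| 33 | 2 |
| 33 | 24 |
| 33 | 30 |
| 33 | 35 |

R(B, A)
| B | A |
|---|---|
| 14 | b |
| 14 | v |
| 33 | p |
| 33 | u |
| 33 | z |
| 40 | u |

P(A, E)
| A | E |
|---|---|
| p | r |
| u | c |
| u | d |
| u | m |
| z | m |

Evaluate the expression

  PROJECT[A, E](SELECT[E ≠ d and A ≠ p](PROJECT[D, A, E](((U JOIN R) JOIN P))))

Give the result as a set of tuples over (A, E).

Natural join on B: {(14, 22, b), (14, 22, v), (14, 35, b), (14, 35, v), (33, 2, p), (33, 2, u), (33, 2, z), (33, 24, p), (33, 24, u), (33, 24, z), (33, 30, p), (33, 30, u), (33, 30, z), (33, 35, p), (33, 35, u), (33, 35, z)}
Natural join on A: {(33, 2, p, r), (33, 2, u, c), (33, 2, u, d), (33, 2, u, m), (33, 2, z, m), (33, 24, p, r), (33, 24, u, c), (33, 24, u, d), (33, 24, u, m), (33, 24, z, m), (33, 30, p, r), (33, 30, u, c), (33, 30, u, d), (33, 30, u, m), (33, 30, z, m), (33, 35, p, r), (33, 35, u, c), (33, 35, u, d), (33, 35, u, m), (33, 35, z, m)}
Projecting to D, A, E: {(2, p, r), (2, u, c), (2, u, d), (2, u, m), (2, z, m), (24, p, r), (24, u, c), (24, u, d), (24, u, m), (24, z, m), (30, p, r), (30, u, c), (30, u, d), (30, u, m), (30, z, m), (35, p, r), (35, u, c), (35, u, d), (35, u, m), (35, z, m)}
Selection E ≠ d and A ≠ p: {(2, u, c), (2, u, m), (2, z, m), (24, u, c), (24, u, m), (24, z, m), (30, u, c), (30, u, m), (30, z, m), (35, u, c), (35, u, m), (35, z, m)}
Projecting to A, E (9 duplicate(s) eliminated): {(u, c), (u, m), (z, m)}

{(u, c), (u, m), (z, m)}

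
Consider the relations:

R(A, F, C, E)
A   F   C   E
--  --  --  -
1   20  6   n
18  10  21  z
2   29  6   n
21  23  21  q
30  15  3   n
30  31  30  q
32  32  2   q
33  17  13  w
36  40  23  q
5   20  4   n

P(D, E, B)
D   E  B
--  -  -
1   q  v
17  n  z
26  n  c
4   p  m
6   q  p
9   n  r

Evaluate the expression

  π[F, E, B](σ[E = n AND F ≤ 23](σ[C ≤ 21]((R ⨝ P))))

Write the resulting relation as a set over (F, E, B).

R ⋈ P (natural join on E): {(1, 20, 6, n, 17, z), (1, 20, 6, n, 26, c), (1, 20, 6, n, 9, r), (2, 29, 6, n, 17, z), (2, 29, 6, n, 26, c), (2, 29, 6, n, 9, r), (21, 23, 21, q, 1, v), (21, 23, 21, q, 6, p), (30, 15, 3, n, 17, z), (30, 15, 3, n, 26, c), (30, 15, 3, n, 9, r), (30, 31, 30, q, 1, v), (30, 31, 30, q, 6, p), (32, 32, 2, q, 1, v), (32, 32, 2, q, 6, p), (36, 40, 23, q, 1, v), (36, 40, 23, q, 6, p), (5, 20, 4, n, 17, z), (5, 20, 4, n, 26, c), (5, 20, 4, n, 9, r)}
σ[C ≤ 21]: keep tuples satisfying C ≤ 21 → {(1, 20, 6, n, 17, z), (1, 20, 6, n, 26, c), (1, 20, 6, n, 9, r), (2, 29, 6, n, 17, z), (2, 29, 6, n, 26, c), (2, 29, 6, n, 9, r), (21, 23, 21, q, 1, v), (21, 23, 21, q, 6, p), (30, 15, 3, n, 17, z), (30, 15, 3, n, 26, c), (30, 15, 3, n, 9, r), (32, 32, 2, q, 1, v), (32, 32, 2, q, 6, p), (5, 20, 4, n, 17, z), (5, 20, 4, n, 26, c), (5, 20, 4, n, 9, r)}
σ[E = n AND F ≤ 23]: keep tuples satisfying E = n AND F ≤ 23 → {(1, 20, 6, n, 17, z), (1, 20, 6, n, 26, c), (1, 20, 6, n, 9, r), (30, 15, 3, n, 17, z), (30, 15, 3, n, 26, c), (30, 15, 3, n, 9, r), (5, 20, 4, n, 17, z), (5, 20, 4, n, 26, c), (5, 20, 4, n, 9, r)}
Keep only column(s) F, E, B (3 duplicate(s) eliminated): {(15, n, c), (15, n, r), (15, n, z), (20, n, c), (20, n, r), (20, n, z)}

{(15, n, c), (15, n, r), (15, n, z), (20, n, c), (20, n, r), (20, n, z)}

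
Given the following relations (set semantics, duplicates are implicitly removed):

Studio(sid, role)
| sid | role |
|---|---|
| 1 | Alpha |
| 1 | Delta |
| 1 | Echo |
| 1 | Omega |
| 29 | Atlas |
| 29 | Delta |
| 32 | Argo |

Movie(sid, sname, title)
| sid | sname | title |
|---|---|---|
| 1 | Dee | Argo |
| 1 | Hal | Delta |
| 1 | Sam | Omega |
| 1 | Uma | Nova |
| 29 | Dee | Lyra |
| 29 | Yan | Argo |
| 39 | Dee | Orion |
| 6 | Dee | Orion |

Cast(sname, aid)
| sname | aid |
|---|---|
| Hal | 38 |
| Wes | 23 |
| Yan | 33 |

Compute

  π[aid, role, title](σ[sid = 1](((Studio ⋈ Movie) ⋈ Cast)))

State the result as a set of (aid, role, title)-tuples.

{(38, Alpha, Delta), (38, Delta, Delta), (38, Echo, Delta), (38, Omega, Delta)}

Joining Studio and Movie on sid yields {(1, Alpha, Dee, Argo), (1, Alpha, Hal, Delta), (1, Alpha, Sam, Omega), (1, Alpha, Uma, Nova), (1, Delta, Dee, Argo), (1, Delta, Hal, Delta), (1, Delta, Sam, Omega), (1, Delta, Uma, Nova), (1, Echo, Dee, Argo), (1, Echo, Hal, Delta), (1, Echo, Sam, Omega), (1, Echo, Uma, Nova), (1, Omega, Dee, Argo), (1, Omega, Hal, Delta), (1, Omega, Sam, Omega), (1, Omega, Uma, Nova), (29, Atlas, Dee, Lyra), (29, Atlas, Yan, Argo), (29, Delta, Dee, Lyra), (29, Delta, Yan, Argo)}.
Joining (Studio ⋈ Movie) and Cast on sname yields {(1, Alpha, Hal, Delta, 38), (1, Delta, Hal, Delta, 38), (1, Echo, Hal, Delta, 38), (1, Omega, Hal, Delta, 38), (29, Atlas, Yan, Argo, 33), (29, Delta, Yan, Argo, 33)}.
Selection sid = 1: {(1, Alpha, Hal, Delta, 38), (1, Delta, Hal, Delta, 38), (1, Echo, Hal, Delta, 38), (1, Omega, Hal, Delta, 38)}
Keep only column(s) aid, role, title: {(38, Alpha, Delta), (38, Delta, Delta), (38, Echo, Delta), (38, Omega, Delta)}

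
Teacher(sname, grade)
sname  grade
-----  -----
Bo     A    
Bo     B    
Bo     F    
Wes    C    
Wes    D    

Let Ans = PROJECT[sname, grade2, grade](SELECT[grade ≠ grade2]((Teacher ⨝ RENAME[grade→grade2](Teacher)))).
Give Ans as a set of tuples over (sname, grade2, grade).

ρ[grade→grade2]: schema becomes (sname, grade2); tuples unchanged.
Natural join on sname: {(Bo, A, A), (Bo, A, B), (Bo, A, F), (Bo, B, A), (Bo, B, B), (Bo, B, F), (Bo, F, A), (Bo, F, B), (Bo, F, F), (Wes, C, C), (Wes, C, D), (Wes, D, C), (Wes, D, D)}
Selection grade ≠ grade2: {(Bo, A, B), (Bo, A, F), (Bo, B, A), (Bo, B, F), (Bo, F, A), (Bo, F, B), (Wes, C, D), (Wes, D, C)}
Keep only column(s) sname, grade2, grade: {(Bo, A, B), (Bo, A, F), (Bo, B, A), (Bo, B, F), (Bo, F, A), (Bo, F, B), (Wes, C, D), (Wes, D, C)}

{(Bo, A, B), (Bo, A, F), (Bo, B, A), (Bo, B, F), (Bo, F, A), (Bo, F, B), (Wes, C, D), (Wes, D, C)}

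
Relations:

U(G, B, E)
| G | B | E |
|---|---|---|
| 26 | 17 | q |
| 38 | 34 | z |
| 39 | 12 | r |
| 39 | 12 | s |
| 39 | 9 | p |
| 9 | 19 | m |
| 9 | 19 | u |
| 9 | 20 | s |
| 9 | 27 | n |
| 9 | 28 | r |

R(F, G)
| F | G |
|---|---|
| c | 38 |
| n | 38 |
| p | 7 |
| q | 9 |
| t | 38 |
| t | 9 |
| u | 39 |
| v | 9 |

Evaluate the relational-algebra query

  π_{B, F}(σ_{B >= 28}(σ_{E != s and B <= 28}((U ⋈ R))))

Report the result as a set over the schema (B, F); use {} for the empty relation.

U ⋈ R (natural join on G): {(38, 34, z, c), (38, 34, z, n), (38, 34, z, t), (39, 12, r, u), (39, 12, s, u), (39, 9, p, u), (9, 19, m, q), (9, 19, m, t), (9, 19, m, v), (9, 19, u, q), (9, 19, u, t), (9, 19, u, v), (9, 20, s, q), (9, 20, s, t), (9, 20, s, v), (9, 27, n, q), (9, 27, n, t), (9, 27, n, v), (9, 28, r, q), (9, 28, r, t), (9, 28, r, v)}
Filtering on E != s and B <= 28 leaves {(39, 12, r, u), (39, 9, p, u), (9, 19, m, q), (9, 19, m, t), (9, 19, m, v), (9, 19, u, q), (9, 19, u, t), (9, 19, u, v), (9, 27, n, q), (9, 27, n, t), (9, 27, n, v), (9, 28, r, q), (9, 28, r, t), (9, 28, r, v)}.
Filtering on B >= 28 leaves {(9, 28, r, q), (9, 28, r, t), (9, 28, r, v)}.
Projecting to B, F: {(28, q), (28, t), (28, v)}

{(28, q), (28, t), (28, v)}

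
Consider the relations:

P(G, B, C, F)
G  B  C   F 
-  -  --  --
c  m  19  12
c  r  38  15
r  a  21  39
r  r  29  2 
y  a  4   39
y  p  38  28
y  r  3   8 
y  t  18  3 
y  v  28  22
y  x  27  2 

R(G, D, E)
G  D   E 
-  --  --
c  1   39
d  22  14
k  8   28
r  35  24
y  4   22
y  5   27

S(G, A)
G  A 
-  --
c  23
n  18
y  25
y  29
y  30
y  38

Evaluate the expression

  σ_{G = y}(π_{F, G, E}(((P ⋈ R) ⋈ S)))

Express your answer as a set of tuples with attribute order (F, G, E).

P ⋈ R (natural join on G): {(c, m, 19, 12, 1, 39), (c, r, 38, 15, 1, 39), (r, a, 21, 39, 35, 24), (r, r, 29, 2, 35, 24), (y, a, 4, 39, 4, 22), (y, a, 4, 39, 5, 27), (y, p, 38, 28, 4, 22), (y, p, 38, 28, 5, 27), (y, r, 3, 8, 4, 22), (y, r, 3, 8, 5, 27), (y, t, 18, 3, 4, 22), (y, t, 18, 3, 5, 27), (y, v, 28, 22, 4, 22), (y, v, 28, 22, 5, 27), (y, x, 27, 2, 4, 22), (y, x, 27, 2, 5, 27)}
(P ⋈ R) ⋈ S (natural join on G): {(c, m, 19, 12, 1, 39, 23), (c, r, 38, 15, 1, 39, 23), (y, a, 4, 39, 4, 22, 25), (y, a, 4, 39, 4, 22, 29), (y, a, 4, 39, 4, 22, 30), (y, a, 4, 39, 4, 22, 38), (y, a, 4, 39, 5, 27, 25), (y, a, 4, 39, 5, 27, 29), (y, a, 4, 39, 5, 27, 30), (y, a, 4, 39, 5, 27, 38), (y, p, 38, 28, 4, 22, 25), (y, p, 38, 28, 4, 22, 29), (y, p, 38, 28, 4, 22, 30), (y, p, 38, 28, 4, 22, 38), (y, p, 38, 28, 5, 27, 25), (y, p, 38, 28, 5, 27, 29), (y, p, 38, 28, 5, 27, 30), (y, p, 38, 28, 5, 27, 38), (y, r, 3, 8, 4, 22, 25), (y, r, 3, 8, 4, 22, 29), (y, r, 3, 8, 4, 22, 30), (y, r, 3, 8, 4, 22, 38), (y, r, 3, 8, 5, 27, 25), (y, r, 3, 8, 5, 27, 29), (y, r, 3, 8, 5, 27, 30), (y, r, 3, 8, 5, 27, 38), (y, t, 18, 3, 4, 22, 25), (y, t, 18, 3, 4, 22, 29), (y, t, 18, 3, 4, 22, 30), (y, t, 18, 3, 4, 22, 38), (y, t, 18, 3, 5, 27, 25), (y, t, 18, 3, 5, 27, 29), (y, t, 18, 3, 5, 27, 30), (y, t, 18, 3, 5, 27, 38), (y, v, 28, 22, 4, 22, 25), (y, v, 28, 22, 4, 22, 29), (y, v, 28, 22, 4, 22, 30), (y, v, 28, 22, 4, 22, 38), (y, v, 28, 22, 5, 27, 25), (y, v, 28, 22, 5, 27, 29), (y, v, 28, 22, 5, 27, 30), (y, v, 28, 22, 5, 27, 38), (y, x, 27, 2, 4, 22, 25), (y, x, 27, 2, 4, 22, 29), (y, x, 27, 2, 4, 22, 30), (y, x, 27, 2, 4, 22, 38), (y, x, 27, 2, 5, 27, 25), (y, x, 27, 2, 5, 27, 29), (y, x, 27, 2, 5, 27, 30), (y, x, 27, 2, 5, 27, 38)}
π[F, G, E]: project onto (F, G, E) (36 duplicate(s) eliminated) → {(12, c, 39), (15, c, 39), (2, y, 22), (2, y, 27), (22, y, 22), (22, y, 27), (28, y, 22), (28, y, 27), (3, y, 22), (3, y, 27), (39, y, 22), (39, y, 27), (8, y, 22), (8, y, 27)}
Apply σ_{G = y}; surviving tuples: {(2, y, 22), (2, y, 27), (22, y, 22), (22, y, 27), (28, y, 22), (28, y, 27), (3, y, 22), (3, y, 27), (39, y, 22), (39, y, 27), (8, y, 22), (8, y, 27)}

{(2, y, 22), (2, y, 27), (22, y, 22), (22, y, 27), (28, y, 22), (28, y, 27), (3, y, 22), (3, y, 27), (39, y, 22), (39, y, 27), (8, y, 22), (8, y, 27)}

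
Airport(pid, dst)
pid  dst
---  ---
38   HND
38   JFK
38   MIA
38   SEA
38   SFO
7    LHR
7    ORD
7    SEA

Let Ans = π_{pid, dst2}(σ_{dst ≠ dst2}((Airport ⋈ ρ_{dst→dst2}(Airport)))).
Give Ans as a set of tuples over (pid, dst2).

ρ[dst→dst2]: schema becomes (pid, dst2); tuples unchanged.
Joining Airport and ρ_{dst→dst2}(Airport) on pid yields {(38, HND, HND), (38, HND, JFK), (38, HND, MIA), (38, HND, SEA), (38, HND, SFO), (38, JFK, HND), (38, JFK, JFK), (38, JFK, MIA), (38, JFK, SEA), (38, JFK, SFO), (38, MIA, HND), (38, MIA, JFK), (38, MIA, MIA), (38, MIA, SEA), (38, MIA, SFO), (38, SEA, HND), (38, SEA, JFK), (38, SEA, MIA), (38, SEA, SEA), (38, SEA, SFO), (38, SFO, HND), (38, SFO, JFK), (38, SFO, MIA), (38, SFO, SEA), (38, SFO, SFO), (7, LHR, LHR), (7, LHR, ORD), (7, LHR, SEA), (7, ORD, LHR), (7, ORD, ORD), (7, ORD, SEA), (7, SEA, LHR), (7, SEA, ORD), (7, SEA, SEA)}.
Filtering on dst ≠ dst2 leaves {(38, HND, JFK), (38, HND, MIA), (38, HND, SEA), (38, HND, SFO), (38, JFK, HND), (38, JFK, MIA), (38, JFK, SEA), (38, JFK, SFO), (38, MIA, HND), (38, MIA, JFK), (38, MIA, SEA), (38, MIA, SFO), (38, SEA, HND), (38, SEA, JFK), (38, SEA, MIA), (38, SEA, SFO), (38, SFO, HND), (38, SFO, JFK), (38, SFO, MIA), (38, SFO, SEA), (7, LHR, ORD), (7, LHR, SEA), (7, ORD, LHR), (7, ORD, SEA), (7, SEA, LHR), (7, SEA, ORD)}.
π_{pid, dst2} gives {(38, HND), (38, JFK), (38, MIA), (38, SEA), (38, SFO), (7, LHR), (7, ORD), (7, SEA)} (18 duplicate(s) eliminated).

{(38, HND), (38, JFK), (38, MIA), (38, SEA), (38, SFO), (7, LHR), (7, ORD), (7, SEA)}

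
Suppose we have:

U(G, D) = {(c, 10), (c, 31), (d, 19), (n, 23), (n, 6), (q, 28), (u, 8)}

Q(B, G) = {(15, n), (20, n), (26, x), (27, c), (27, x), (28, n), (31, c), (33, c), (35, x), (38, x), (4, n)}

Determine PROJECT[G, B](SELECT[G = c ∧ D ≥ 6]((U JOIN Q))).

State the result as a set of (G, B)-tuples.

{(c, 27), (c, 31), (c, 33)}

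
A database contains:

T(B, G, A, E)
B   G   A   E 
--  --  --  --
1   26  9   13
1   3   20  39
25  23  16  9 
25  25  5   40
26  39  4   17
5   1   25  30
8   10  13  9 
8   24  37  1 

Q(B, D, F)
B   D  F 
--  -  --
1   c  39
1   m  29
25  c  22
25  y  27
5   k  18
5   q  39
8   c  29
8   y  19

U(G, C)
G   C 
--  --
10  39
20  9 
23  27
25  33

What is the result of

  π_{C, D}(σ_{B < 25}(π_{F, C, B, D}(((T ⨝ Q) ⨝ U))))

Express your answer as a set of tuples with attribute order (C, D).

{(39, c), (39, y)}

Natural join on B: {(1, 26, 9, 13, c, 39), (1, 26, 9, 13, m, 29), (1, 3, 20, 39, c, 39), (1, 3, 20, 39, m, 29), (25, 23, 16, 9, c, 22), (25, 23, 16, 9, y, 27), (25, 25, 5, 40, c, 22), (25, 25, 5, 40, y, 27), (5, 1, 25, 30, k, 18), (5, 1, 25, 30, q, 39), (8, 10, 13, 9, c, 29), (8, 10, 13, 9, y, 19), (8, 24, 37, 1, c, 29), (8, 24, 37, 1, y, 19)}
Natural join on G: {(25, 23, 16, 9, c, 22, 27), (25, 23, 16, 9, y, 27, 27), (25, 25, 5, 40, c, 22, 33), (25, 25, 5, 40, y, 27, 33), (8, 10, 13, 9, c, 29, 39), (8, 10, 13, 9, y, 19, 39)}
π_{F, C, B, D} gives {(19, 39, 8, y), (22, 27, 25, c), (22, 33, 25, c), (27, 27, 25, y), (27, 33, 25, y), (29, 39, 8, c)}.
σ[B < 25]: keep tuples satisfying B < 25 → {(19, 39, 8, y), (29, 39, 8, c)}
π_{C, D} gives {(39, c), (39, y)}.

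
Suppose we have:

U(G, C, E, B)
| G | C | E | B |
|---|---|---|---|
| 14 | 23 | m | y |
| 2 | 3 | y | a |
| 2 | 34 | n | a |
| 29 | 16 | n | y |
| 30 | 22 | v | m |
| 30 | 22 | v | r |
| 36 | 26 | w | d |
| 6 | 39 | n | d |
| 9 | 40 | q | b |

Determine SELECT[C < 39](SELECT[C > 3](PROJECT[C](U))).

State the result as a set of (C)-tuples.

{16, 22, 23, 26, 34}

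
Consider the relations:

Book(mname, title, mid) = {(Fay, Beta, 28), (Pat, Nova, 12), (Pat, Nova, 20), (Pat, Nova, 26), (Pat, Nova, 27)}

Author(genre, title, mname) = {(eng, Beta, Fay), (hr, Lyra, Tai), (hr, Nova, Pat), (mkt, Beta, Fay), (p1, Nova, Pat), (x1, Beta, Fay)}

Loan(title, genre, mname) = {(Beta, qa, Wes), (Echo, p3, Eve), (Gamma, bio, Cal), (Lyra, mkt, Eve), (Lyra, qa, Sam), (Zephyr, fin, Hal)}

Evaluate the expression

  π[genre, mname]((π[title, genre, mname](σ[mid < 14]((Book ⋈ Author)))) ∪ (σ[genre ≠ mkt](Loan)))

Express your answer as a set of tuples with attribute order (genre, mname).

{(bio, Cal), (fin, Hal), (hr, Pat), (p1, Pat), (p3, Eve), (qa, Sam), (qa, Wes)}

Joining Book and Author on mname, title yields {(Fay, Beta, 28, eng), (Fay, Beta, 28, mkt), (Fay, Beta, 28, x1), (Pat, Nova, 12, hr), (Pat, Nova, 12, p1), (Pat, Nova, 20, hr), (Pat, Nova, 20, p1), (Pat, Nova, 26, hr), (Pat, Nova, 26, p1), (Pat, Nova, 27, hr), (Pat, Nova, 27, p1)}.
Apply σ_{mid < 14}; surviving tuples: {(Pat, Nova, 12, hr), (Pat, Nova, 12, p1)}
Keep only column(s) title, genre, mname: {(Nova, hr, Pat), (Nova, p1, Pat)}
Apply σ_{genre ≠ mkt}; surviving tuples: {(Beta, qa, Wes), (Echo, p3, Eve), (Gamma, bio, Cal), (Lyra, qa, Sam), (Zephyr, fin, Hal)}
Taking the union: {(Beta, qa, Wes), (Echo, p3, Eve), (Gamma, bio, Cal), (Lyra, qa, Sam), (Nova, hr, Pat), (Nova, p1, Pat), (Zephyr, fin, Hal)}
Keep only column(s) genre, mname: {(bio, Cal), (fin, Hal), (hr, Pat), (p1, Pat), (p3, Eve), (qa, Sam), (qa, Wes)}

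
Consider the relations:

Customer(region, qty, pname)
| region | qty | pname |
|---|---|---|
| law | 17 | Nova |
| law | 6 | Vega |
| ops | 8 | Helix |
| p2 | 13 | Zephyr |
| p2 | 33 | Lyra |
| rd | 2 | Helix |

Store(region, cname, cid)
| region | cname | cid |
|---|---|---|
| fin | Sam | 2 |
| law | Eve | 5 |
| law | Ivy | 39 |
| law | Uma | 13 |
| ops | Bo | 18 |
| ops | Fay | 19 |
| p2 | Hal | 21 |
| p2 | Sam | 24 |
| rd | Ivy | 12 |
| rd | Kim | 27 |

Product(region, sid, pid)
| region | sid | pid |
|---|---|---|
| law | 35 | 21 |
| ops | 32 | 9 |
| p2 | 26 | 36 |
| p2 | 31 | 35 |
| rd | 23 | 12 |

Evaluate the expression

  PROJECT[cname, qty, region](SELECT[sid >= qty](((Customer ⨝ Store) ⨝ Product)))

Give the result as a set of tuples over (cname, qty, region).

Joining Customer and Store on region yields {(law, 17, Nova, Eve, 5), (law, 17, Nova, Ivy, 39), (law, 17, Nova, Uma, 13), (law, 6, Vega, Eve, 5), (law, 6, Vega, Ivy, 39), (law, 6, Vega, Uma, 13), (ops, 8, Helix, Bo, 18), (ops, 8, Helix, Fay, 19), (p2, 13, Zephyr, Hal, 21), (p2, 13, Zephyr, Sam, 24), (p2, 33, Lyra, Hal, 21), (p2, 33, Lyra, Sam, 24), (rd, 2, Helix, Ivy, 12), (rd, 2, Helix, Kim, 27)}.
Joining (Customer ⨝ Store) and Product on region yields {(law, 17, Nova, Eve, 5, 35, 21), (law, 17, Nova, Ivy, 39, 35, 21), (law, 17, Nova, Uma, 13, 35, 21), (law, 6, Vega, Eve, 5, 35, 21), (law, 6, Vega, Ivy, 39, 35, 21), (law, 6, Vega, Uma, 13, 35, 21), (ops, 8, Helix, Bo, 18, 32, 9), (ops, 8, Helix, Fay, 19, 32, 9), (p2, 13, Zephyr, Hal, 21, 26, 36), (p2, 13, Zephyr, Hal, 21, 31, 35), (p2, 13, Zephyr, Sam, 24, 26, 36), (p2, 13, Zephyr, Sam, 24, 31, 35), (p2, 33, Lyra, Hal, 21, 26, 36), (p2, 33, Lyra, Hal, 21, 31, 35), (p2, 33, Lyra, Sam, 24, 26, 36), (p2, 33, Lyra, Sam, 24, 31, 35), (rd, 2, Helix, Ivy, 12, 23, 12), (rd, 2, Helix, Kim, 27, 23, 12)}.
σ[sid >= qty]: keep tuples satisfying sid >= qty → {(law, 17, Nova, Eve, 5, 35, 21), (law, 17, Nova, Ivy, 39, 35, 21), (law, 17, Nova, Uma, 13, 35, 21), (law, 6, Vega, Eve, 5, 35, 21), (law, 6, Vega, Ivy, 39, 35, 21), (law, 6, Vega, Uma, 13, 35, 21), (ops, 8, Helix, Bo, 18, 32, 9), (ops, 8, Helix, Fay, 19, 32, 9), (p2, 13, Zephyr, Hal, 21, 26, 36), (p2, 13, Zephyr, Hal, 21, 31, 35), (p2, 13, Zephyr, Sam, 24, 26, 36), (p2, 13, Zephyr, Sam, 24, 31, 35), (rd, 2, Helix, Ivy, 12, 23, 12), (rd, 2, Helix, Kim, 27, 23, 12)}
Projecting to cname, qty, region (2 duplicate(s) eliminated): {(Bo, 8, ops), (Eve, 17, law), (Eve, 6, law), (Fay, 8, ops), (Hal, 13, p2), (Ivy, 17, law), (Ivy, 2, rd), (Ivy, 6, law), (Kim, 2, rd), (Sam, 13, p2), (Uma, 17, law), (Uma, 6, law)}

{(Bo, 8, ops), (Eve, 17, law), (Eve, 6, law), (Fay, 8, ops), (Hal, 13, p2), (Ivy, 17, law), (Ivy, 2, rd), (Ivy, 6, law), (Kim, 2, rd), (Sam, 13, p2), (Uma, 17, law), (Uma, 6, law)}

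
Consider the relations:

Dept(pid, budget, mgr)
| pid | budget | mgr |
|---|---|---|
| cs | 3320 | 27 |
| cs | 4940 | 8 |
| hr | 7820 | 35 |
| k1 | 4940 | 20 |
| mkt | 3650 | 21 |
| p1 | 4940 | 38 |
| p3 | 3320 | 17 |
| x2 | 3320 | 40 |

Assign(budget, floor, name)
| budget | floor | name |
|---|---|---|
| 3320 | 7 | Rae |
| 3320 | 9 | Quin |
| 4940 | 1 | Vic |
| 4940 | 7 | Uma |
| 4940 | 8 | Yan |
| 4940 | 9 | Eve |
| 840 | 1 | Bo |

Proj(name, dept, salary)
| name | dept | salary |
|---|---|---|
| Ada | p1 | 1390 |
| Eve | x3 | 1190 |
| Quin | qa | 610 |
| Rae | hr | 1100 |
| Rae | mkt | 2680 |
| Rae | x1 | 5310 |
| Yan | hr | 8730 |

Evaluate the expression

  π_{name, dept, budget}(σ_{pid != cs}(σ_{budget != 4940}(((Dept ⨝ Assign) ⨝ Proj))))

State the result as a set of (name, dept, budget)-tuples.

Dept ⋈ Assign (natural join on budget): {(cs, 3320, 27, 7, Rae), (cs, 3320, 27, 9, Quin), (cs, 4940, 8, 1, Vic), (cs, 4940, 8, 7, Uma), (cs, 4940, 8, 8, Yan), (cs, 4940, 8, 9, Eve), (k1, 4940, 20, 1, Vic), (k1, 4940, 20, 7, Uma), (k1, 4940, 20, 8, Yan), (k1, 4940, 20, 9, Eve), (p1, 4940, 38, 1, Vic), (p1, 4940, 38, 7, Uma), (p1, 4940, 38, 8, Yan), (p1, 4940, 38, 9, Eve), (p3, 3320, 17, 7, Rae), (p3, 3320, 17, 9, Quin), (x2, 3320, 40, 7, Rae), (x2, 3320, 40, 9, Quin)}
(Dept ⨝ Assign) ⋈ Proj (natural join on name): {(cs, 3320, 27, 7, Rae, hr, 1100), (cs, 3320, 27, 7, Rae, mkt, 2680), (cs, 3320, 27, 7, Rae, x1, 5310), (cs, 3320, 27, 9, Quin, qa, 610), (cs, 4940, 8, 8, Yan, hr, 8730), (cs, 4940, 8, 9, Eve, x3, 1190), (k1, 4940, 20, 8, Yan, hr, 8730), (k1, 4940, 20, 9, Eve, x3, 1190), (p1, 4940, 38, 8, Yan, hr, 8730), (p1, 4940, 38, 9, Eve, x3, 1190), (p3, 3320, 17, 7, Rae, hr, 1100), (p3, 3320, 17, 7, Rae, mkt, 2680), (p3, 3320, 17, 7, Rae, x1, 5310), (p3, 3320, 17, 9, Quin, qa, 610), (x2, 3320, 40, 7, Rae, hr, 1100), (x2, 3320, 40, 7, Rae, mkt, 2680), (x2, 3320, 40, 7, Rae, x1, 5310), (x2, 3320, 40, 9, Quin, qa, 610)}
Filtering on budget != 4940 leaves {(cs, 3320, 27, 7, Rae, hr, 1100), (cs, 3320, 27, 7, Rae, mkt, 2680), (cs, 3320, 27, 7, Rae, x1, 5310), (cs, 3320, 27, 9, Quin, qa, 610), (p3, 3320, 17, 7, Rae, hr, 1100), (p3, 3320, 17, 7, Rae, mkt, 2680), (p3, 3320, 17, 7, Rae, x1, 5310), (p3, 3320, 17, 9, Quin, qa, 610), (x2, 3320, 40, 7, Rae, hr, 1100), (x2, 3320, 40, 7, Rae, mkt, 2680), (x2, 3320, 40, 7, Rae, x1, 5310), (x2, 3320, 40, 9, Quin, qa, 610)}.
Filtering on pid != cs leaves {(p3, 3320, 17, 7, Rae, hr, 1100), (p3, 3320, 17, 7, Rae, mkt, 2680), (p3, 3320, 17, 7, Rae, x1, 5310), (p3, 3320, 17, 9, Quin, qa, 610), (x2, 3320, 40, 7, Rae, hr, 1100), (x2, 3320, 40, 7, Rae, mkt, 2680), (x2, 3320, 40, 7, Rae, x1, 5310), (x2, 3320, 40, 9, Quin, qa, 610)}.
Keep only column(s) name, dept, budget (4 duplicate(s) eliminated): {(Quin, qa, 3320), (Rae, hr, 3320), (Rae, mkt, 3320), (Rae, x1, 3320)}

{(Quin, qa, 3320), (Rae, hr, 3320), (Rae, mkt, 3320), (Rae, x1, 3320)}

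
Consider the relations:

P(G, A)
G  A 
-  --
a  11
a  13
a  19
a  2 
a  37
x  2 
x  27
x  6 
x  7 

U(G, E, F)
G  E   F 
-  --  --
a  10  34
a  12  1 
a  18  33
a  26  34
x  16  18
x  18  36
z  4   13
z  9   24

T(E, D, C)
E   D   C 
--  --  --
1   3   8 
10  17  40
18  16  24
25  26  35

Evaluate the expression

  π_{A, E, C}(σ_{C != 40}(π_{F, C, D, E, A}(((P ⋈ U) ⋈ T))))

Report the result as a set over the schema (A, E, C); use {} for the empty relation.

{(11, 18, 24), (13, 18, 24), (19, 18, 24), (2, 18, 24), (27, 18, 24), (37, 18, 24), (6, 18, 24), (7, 18, 24)}

Natural join on G: {(a, 11, 10, 34), (a, 11, 12, 1), (a, 11, 18, 33), (a, 11, 26, 34), (a, 13, 10, 34), (a, 13, 12, 1), (a, 13, 18, 33), (a, 13, 26, 34), (a, 19, 10, 34), (a, 19, 12, 1), (a, 19, 18, 33), (a, 19, 26, 34), (a, 2, 10, 34), (a, 2, 12, 1), (a, 2, 18, 33), (a, 2, 26, 34), (a, 37, 10, 34), (a, 37, 12, 1), (a, 37, 18, 33), (a, 37, 26, 34), (x, 2, 16, 18), (x, 2, 18, 36), (x, 27, 16, 18), (x, 27, 18, 36), (x, 6, 16, 18), (x, 6, 18, 36), (x, 7, 16, 18), (x, 7, 18, 36)}
Natural join on E: {(a, 11, 10, 34, 17, 40), (a, 11, 18, 33, 16, 24), (a, 13, 10, 34, 17, 40), (a, 13, 18, 33, 16, 24), (a, 19, 10, 34, 17, 40), (a, 19, 18, 33, 16, 24), (a, 2, 10, 34, 17, 40), (a, 2, 18, 33, 16, 24), (a, 37, 10, 34, 17, 40), (a, 37, 18, 33, 16, 24), (x, 2, 18, 36, 16, 24), (x, 27, 18, 36, 16, 24), (x, 6, 18, 36, 16, 24), (x, 7, 18, 36, 16, 24)}
Keep only column(s) F, C, D, E, A: {(33, 24, 16, 18, 11), (33, 24, 16, 18, 13), (33, 24, 16, 18, 19), (33, 24, 16, 18, 2), (33, 24, 16, 18, 37), (34, 40, 17, 10, 11), (34, 40, 17, 10, 13), (34, 40, 17, 10, 19), (34, 40, 17, 10, 2), (34, 40, 17, 10, 37), (36, 24, 16, 18, 2), (36, 24, 16, 18, 27), (36, 24, 16, 18, 6), (36, 24, 16, 18, 7)}
Apply σ_{C != 40}; surviving tuples: {(33, 24, 16, 18, 11), (33, 24, 16, 18, 13), (33, 24, 16, 18, 19), (33, 24, 16, 18, 2), (33, 24, 16, 18, 37), (36, 24, 16, 18, 2), (36, 24, 16, 18, 27), (36, 24, 16, 18, 6), (36, 24, 16, 18, 7)}
Keep only column(s) A, E, C (1 duplicate(s) eliminated): {(11, 18, 24), (13, 18, 24), (19, 18, 24), (2, 18, 24), (27, 18, 24), (37, 18, 24), (6, 18, 24), (7, 18, 24)}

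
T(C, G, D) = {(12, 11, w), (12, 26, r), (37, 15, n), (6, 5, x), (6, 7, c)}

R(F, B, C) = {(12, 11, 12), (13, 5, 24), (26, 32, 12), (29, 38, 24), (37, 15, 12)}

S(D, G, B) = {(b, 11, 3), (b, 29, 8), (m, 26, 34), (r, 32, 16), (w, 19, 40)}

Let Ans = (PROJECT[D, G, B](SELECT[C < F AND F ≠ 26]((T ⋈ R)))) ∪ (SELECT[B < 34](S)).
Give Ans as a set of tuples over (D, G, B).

{(b, 11, 3), (b, 29, 8), (r, 26, 15), (r, 32, 16), (w, 11, 15)}

Joining T and R on C yields {(12, 11, w, 12, 11), (12, 11, w, 26, 32), (12, 11, w, 37, 15), (12, 26, r, 12, 11), (12, 26, r, 26, 32), (12, 26, r, 37, 15)}.
Apply σ_{C < F AND F ≠ 26}; surviving tuples: {(12, 11, w, 37, 15), (12, 26, r, 37, 15)}
Keep only column(s) D, G, B: {(r, 26, 15), (w, 11, 15)}
Apply σ_{B < 34}; surviving tuples: {(b, 11, 3), (b, 29, 8), (r, 32, 16)}
Union: {(r, 26, 15), (w, 11, 15)} with {(b, 11, 3), (b, 29, 8), (r, 32, 16)} → {(b, 11, 3), (b, 29, 8), (r, 26, 15), (r, 32, 16), (w, 11, 15)}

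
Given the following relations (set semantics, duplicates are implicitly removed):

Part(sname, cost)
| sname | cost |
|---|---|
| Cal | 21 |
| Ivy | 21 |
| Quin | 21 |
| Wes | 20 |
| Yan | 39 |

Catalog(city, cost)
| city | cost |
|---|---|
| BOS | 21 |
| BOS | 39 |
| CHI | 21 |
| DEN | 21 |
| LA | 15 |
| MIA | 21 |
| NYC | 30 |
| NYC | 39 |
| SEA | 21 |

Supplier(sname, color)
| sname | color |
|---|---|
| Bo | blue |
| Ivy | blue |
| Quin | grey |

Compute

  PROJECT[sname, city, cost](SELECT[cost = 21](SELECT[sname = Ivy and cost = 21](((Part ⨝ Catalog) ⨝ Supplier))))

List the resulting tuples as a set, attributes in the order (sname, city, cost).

{(Ivy, BOS, 21), (Ivy, CHI, 21), (Ivy, DEN, 21), (Ivy, MIA, 21), (Ivy, SEA, 21)}

Joining Part and Catalog on cost yields {(Cal, 21, BOS), (Cal, 21, CHI), (Cal, 21, DEN), (Cal, 21, MIA), (Cal, 21, SEA), (Ivy, 21, BOS), (Ivy, 21, CHI), (Ivy, 21, DEN), (Ivy, 21, MIA), (Ivy, 21, SEA), (Quin, 21, BOS), (Quin, 21, CHI), (Quin, 21, DEN), (Quin, 21, MIA), (Quin, 21, SEA), (Yan, 39, BOS), (Yan, 39, NYC)}.
Joining (Part ⨝ Catalog) and Supplier on sname yields {(Ivy, 21, BOS, blue), (Ivy, 21, CHI, blue), (Ivy, 21, DEN, blue), (Ivy, 21, MIA, blue), (Ivy, 21, SEA, blue), (Quin, 21, BOS, grey), (Quin, 21, CHI, grey), (Quin, 21, DEN, grey), (Quin, 21, MIA, grey), (Quin, 21, SEA, grey)}.
σ[sname = Ivy and cost = 21]: keep tuples satisfying sname = Ivy and cost = 21 → {(Ivy, 21, BOS, blue), (Ivy, 21, CHI, blue), (Ivy, 21, DEN, blue), (Ivy, 21, MIA, blue), (Ivy, 21, SEA, blue)}
σ[cost = 21]: keep tuples satisfying cost = 21 → {(Ivy, 21, BOS, blue), (Ivy, 21, CHI, blue), (Ivy, 21, DEN, blue), (Ivy, 21, MIA, blue), (Ivy, 21, SEA, blue)}
Keep only column(s) sname, city, cost: {(Ivy, BOS, 21), (Ivy, CHI, 21), (Ivy, DEN, 21), (Ivy, MIA, 21), (Ivy, SEA, 21)}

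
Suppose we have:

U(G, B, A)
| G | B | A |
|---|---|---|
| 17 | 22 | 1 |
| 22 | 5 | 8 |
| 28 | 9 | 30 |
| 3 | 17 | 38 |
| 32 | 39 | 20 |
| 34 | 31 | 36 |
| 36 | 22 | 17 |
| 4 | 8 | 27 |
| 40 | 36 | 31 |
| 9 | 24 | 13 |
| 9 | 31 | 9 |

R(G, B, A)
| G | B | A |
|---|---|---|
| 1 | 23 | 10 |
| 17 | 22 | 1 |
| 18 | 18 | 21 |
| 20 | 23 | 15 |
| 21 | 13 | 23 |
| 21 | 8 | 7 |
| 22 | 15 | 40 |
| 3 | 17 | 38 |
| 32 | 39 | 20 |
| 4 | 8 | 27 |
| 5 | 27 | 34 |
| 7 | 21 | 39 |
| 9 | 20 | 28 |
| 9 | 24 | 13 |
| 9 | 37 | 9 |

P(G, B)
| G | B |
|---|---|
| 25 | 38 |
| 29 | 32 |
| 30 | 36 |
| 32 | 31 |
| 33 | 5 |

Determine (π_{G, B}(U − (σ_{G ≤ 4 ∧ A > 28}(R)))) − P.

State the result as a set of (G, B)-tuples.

{(17, 22), (22, 5), (28, 9), (32, 39), (34, 31), (36, 22), (4, 8), (40, 36), (9, 24), (9, 31)}

Filtering on G ≤ 4 ∧ A > 28 leaves {(3, 17, 38)}.
Taking the difference: {(17, 22, 1), (22, 5, 8), (28, 9, 30), (32, 39, 20), (34, 31, 36), (36, 22, 17), (4, 8, 27), (40, 36, 31), (9, 24, 13), (9, 31, 9)}
π[G, B]: project onto (G, B) → {(17, 22), (22, 5), (28, 9), (32, 39), (34, 31), (36, 22), (4, 8), (40, 36), (9, 24), (9, 31)}
Taking the difference: {(17, 22), (22, 5), (28, 9), (32, 39), (34, 31), (36, 22), (4, 8), (40, 36), (9, 24), (9, 31)}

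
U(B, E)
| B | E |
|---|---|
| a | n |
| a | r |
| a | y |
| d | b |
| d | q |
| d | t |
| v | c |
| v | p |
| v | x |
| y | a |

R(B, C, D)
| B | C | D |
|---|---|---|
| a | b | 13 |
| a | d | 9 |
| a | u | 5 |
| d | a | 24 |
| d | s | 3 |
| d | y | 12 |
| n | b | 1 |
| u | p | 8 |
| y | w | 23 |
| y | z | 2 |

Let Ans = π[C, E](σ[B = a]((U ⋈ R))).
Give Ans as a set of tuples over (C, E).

Natural join on B: {(a, n, b, 13), (a, n, d, 9), (a, n, u, 5), (a, r, b, 13), (a, r, d, 9), (a, r, u, 5), (a, y, b, 13), (a, y, d, 9), (a, y, u, 5), (d, b, a, 24), (d, b, s, 3), (d, b, y, 12), (d, q, a, 24), (d, q, s, 3), (d, q, y, 12), (d, t, a, 24), (d, t, s, 3), (d, t, y, 12), (y, a, w, 23), (y, a, z, 2)}
Apply σ_{B = a}; surviving tuples: {(a, n, b, 13), (a, n, d, 9), (a, n, u, 5), (a, r, b, 13), (a, r, d, 9), (a, r, u, 5), (a, y, b, 13), (a, y, d, 9), (a, y, u, 5)}
Keep only column(s) C, E: {(b, n), (b, r), (b, y), (d, n), (d, r), (d, y), (u, n), (u, r), (u, y)}

{(b, n), (b, r), (b, y), (d, n), (d, r), (d, y), (u, n), (u, r), (u, y)}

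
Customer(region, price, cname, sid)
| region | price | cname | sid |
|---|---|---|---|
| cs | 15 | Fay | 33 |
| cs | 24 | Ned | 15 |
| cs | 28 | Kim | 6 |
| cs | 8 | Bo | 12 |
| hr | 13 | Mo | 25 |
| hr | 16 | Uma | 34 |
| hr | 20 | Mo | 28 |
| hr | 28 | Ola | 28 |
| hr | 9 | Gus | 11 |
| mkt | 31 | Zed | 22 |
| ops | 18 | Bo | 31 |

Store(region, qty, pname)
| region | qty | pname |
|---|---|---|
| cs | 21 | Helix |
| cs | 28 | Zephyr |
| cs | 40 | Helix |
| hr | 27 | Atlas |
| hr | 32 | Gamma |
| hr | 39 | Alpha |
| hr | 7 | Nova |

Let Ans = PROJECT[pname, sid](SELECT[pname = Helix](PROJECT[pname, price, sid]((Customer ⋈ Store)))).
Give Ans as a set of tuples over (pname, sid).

Customer ⋈ Store (natural join on region): {(cs, 15, Fay, 33, 21, Helix), (cs, 15, Fay, 33, 28, Zephyr), (cs, 15, Fay, 33, 40, Helix), (cs, 24, Ned, 15, 21, Helix), (cs, 24, Ned, 15, 28, Zephyr), (cs, 24, Ned, 15, 40, Helix), (cs, 28, Kim, 6, 21, Helix), (cs, 28, Kim, 6, 28, Zephyr), (cs, 28, Kim, 6, 40, Helix), (cs, 8, Bo, 12, 21, Helix), (cs, 8, Bo, 12, 28, Zephyr), (cs, 8, Bo, 12, 40, Helix), (hr, 13, Mo, 25, 27, Atlas), (hr, 13, Mo, 25, 32, Gamma), (hr, 13, Mo, 25, 39, Alpha), (hr, 13, Mo, 25, 7, Nova), (hr, 16, Uma, 34, 27, Atlas), (hr, 16, Uma, 34, 32, Gamma), (hr, 16, Uma, 34, 39, Alpha), (hr, 16, Uma, 34, 7, Nova), (hr, 20, Mo, 28, 27, Atlas), (hr, 20, Mo, 28, 32, Gamma), (hr, 20, Mo, 28, 39, Alpha), (hr, 20, Mo, 28, 7, Nova), (hr, 28, Ola, 28, 27, Atlas), (hr, 28, Ola, 28, 32, Gamma), (hr, 28, Ola, 28, 39, Alpha), (hr, 28, Ola, 28, 7, Nova), (hr, 9, Gus, 11, 27, Atlas), (hr, 9, Gus, 11, 32, Gamma), (hr, 9, Gus, 11, 39, Alpha), (hr, 9, Gus, 11, 7, Nova)}
π[pname, price, sid]: project onto (pname, price, sid) (4 duplicate(s) eliminated) → {(Alpha, 13, 25), (Alpha, 16, 34), (Alpha, 20, 28), (Alpha, 28, 28), (Alpha, 9, 11), (Atlas, 13, 25), (Atlas, 16, 34), (Atlas, 20, 28), (Atlas, 28, 28), (Atlas, 9, 11), (Gamma, 13, 25), (Gamma, 16, 34), (Gamma, 20, 28), (Gamma, 28, 28), (Gamma, 9, 11), (Helix, 15, 33), (Helix, 24, 15), (Helix, 28, 6), (Helix, 8, 12), (Nova, 13, 25), (Nova, 16, 34), (Nova, 20, 28), (Nova, 28, 28), (Nova, 9, 11), (Zephyr, 15, 33), (Zephyr, 24, 15), (Zephyr, 28, 6), (Zephyr, 8, 12)}
Filtering on pname = Helix leaves {(Helix, 15, 33), (Helix, 24, 15), (Helix, 28, 6), (Helix, 8, 12)}.
π[pname, sid]: project onto (pname, sid) → {(Helix, 12), (Helix, 15), (Helix, 33), (Helix, 6)}

{(Helix, 12), (Helix, 15), (Helix, 33), (Helix, 6)}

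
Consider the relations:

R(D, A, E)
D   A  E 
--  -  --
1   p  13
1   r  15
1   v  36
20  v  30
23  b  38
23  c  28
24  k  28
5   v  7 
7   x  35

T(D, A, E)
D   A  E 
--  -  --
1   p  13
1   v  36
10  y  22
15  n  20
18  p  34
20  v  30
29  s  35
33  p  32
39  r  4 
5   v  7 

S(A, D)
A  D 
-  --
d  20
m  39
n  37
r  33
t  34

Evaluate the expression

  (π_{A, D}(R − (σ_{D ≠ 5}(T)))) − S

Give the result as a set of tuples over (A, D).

σ[D ≠ 5]: keep tuples satisfying D ≠ 5 → {(1, p, 13), (1, v, 36), (10, y, 22), (15, n, 20), (18, p, 34), (20, v, 30), (29, s, 35), (33, p, 32), (39, r, 4)}
Set difference of the two operands is {(1, r, 15), (23, b, 38), (23, c, 28), (24, k, 28), (5, v, 7), (7, x, 35)}.
Projecting to A, D: {(b, 23), (c, 23), (k, 24), (r, 1), (v, 5), (x, 7)}
Set difference of the two operands is {(b, 23), (c, 23), (k, 24), (r, 1), (v, 5), (x, 7)}.

{(b, 23), (c, 23), (k, 24), (r, 1), (v, 5), (x, 7)}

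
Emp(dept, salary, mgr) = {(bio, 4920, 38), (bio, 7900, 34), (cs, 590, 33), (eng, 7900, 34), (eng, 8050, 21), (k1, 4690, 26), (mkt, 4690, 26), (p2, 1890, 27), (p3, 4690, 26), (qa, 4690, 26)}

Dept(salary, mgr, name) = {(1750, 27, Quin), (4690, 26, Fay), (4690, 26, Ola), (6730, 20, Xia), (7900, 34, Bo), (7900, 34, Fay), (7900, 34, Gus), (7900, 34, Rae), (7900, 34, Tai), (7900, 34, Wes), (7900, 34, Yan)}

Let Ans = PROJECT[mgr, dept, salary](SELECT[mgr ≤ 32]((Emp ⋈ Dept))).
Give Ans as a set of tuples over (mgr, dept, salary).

Emp ⋈ Dept (natural join on salary, mgr): {(bio, 7900, 34, Bo), (bio, 7900, 34, Fay), (bio, 7900, 34, Gus), (bio, 7900, 34, Rae), (bio, 7900, 34, Tai), (bio, 7900, 34, Wes), (bio, 7900, 34, Yan), (eng, 7900, 34, Bo), (eng, 7900, 34, Fay), (eng, 7900, 34, Gus), (eng, 7900, 34, Rae), (eng, 7900, 34, Tai), (eng, 7900, 34, Wes), (eng, 7900, 34, Yan), (k1, 4690, 26, Fay), (k1, 4690, 26, Ola), (mkt, 4690, 26, Fay), (mkt, 4690, 26, Ola), (p3, 4690, 26, Fay), (p3, 4690, 26, Ola), (qa, 4690, 26, Fay), (qa, 4690, 26, Ola)}
Filtering on mgr ≤ 32 leaves {(k1, 4690, 26, Fay), (k1, 4690, 26, Ola), (mkt, 4690, 26, Fay), (mkt, 4690, 26, Ola), (p3, 4690, 26, Fay), (p3, 4690, 26, Ola), (qa, 4690, 26, Fay), (qa, 4690, 26, Ola)}.
π[mgr, dept, salary]: project onto (mgr, dept, salary) (4 duplicate(s) eliminated) → {(26, k1, 4690), (26, mkt, 4690), (26, p3, 4690), (26, qa, 4690)}

{(26, k1, 4690), (26, mkt, 4690), (26, p3, 4690), (26, qa, 4690)}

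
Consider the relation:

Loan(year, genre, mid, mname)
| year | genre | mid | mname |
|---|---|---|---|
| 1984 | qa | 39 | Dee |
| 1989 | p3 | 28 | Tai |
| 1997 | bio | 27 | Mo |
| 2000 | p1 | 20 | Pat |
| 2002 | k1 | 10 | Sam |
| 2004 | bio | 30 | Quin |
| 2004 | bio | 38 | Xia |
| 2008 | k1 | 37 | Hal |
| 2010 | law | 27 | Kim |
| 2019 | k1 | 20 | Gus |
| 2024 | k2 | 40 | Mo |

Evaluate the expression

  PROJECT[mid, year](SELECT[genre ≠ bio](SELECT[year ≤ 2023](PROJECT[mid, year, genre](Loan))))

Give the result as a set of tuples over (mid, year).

π_{mid, year, genre} gives {(10, 2002, k1), (20, 2000, p1), (20, 2019, k1), (27, 1997, bio), (27, 2010, law), (28, 1989, p3), (30, 2004, bio), (37, 2008, k1), (38, 2004, bio), (39, 1984, qa), (40, 2024, k2)}.
Selection year ≤ 2023: {(10, 2002, k1), (20, 2000, p1), (20, 2019, k1), (27, 1997, bio), (27, 2010, law), (28, 1989, p3), (30, 2004, bio), (37, 2008, k1), (38, 2004, bio), (39, 1984, qa)}
Selection genre ≠ bio: {(10, 2002, k1), (20, 2000, p1), (20, 2019, k1), (27, 2010, law), (28, 1989, p3), (37, 2008, k1), (39, 1984, qa)}
π_{mid, year} gives {(10, 2002), (20, 2000), (20, 2019), (27, 2010), (28, 1989), (37, 2008), (39, 1984)}.

{(10, 2002), (20, 2000), (20, 2019), (27, 2010), (28, 1989), (37, 2008), (39, 1984)}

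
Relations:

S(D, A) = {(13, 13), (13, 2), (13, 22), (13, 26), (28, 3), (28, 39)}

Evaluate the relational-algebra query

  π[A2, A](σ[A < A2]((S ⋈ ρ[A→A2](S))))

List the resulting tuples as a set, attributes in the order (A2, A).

{(13, 2), (22, 13), (22, 2), (26, 13), (26, 2), (26, 22), (39, 3)}

ρ[A→A2]: schema becomes (D, A2); tuples unchanged.
Joining S and ρ[A→A2](S) on D yields {(13, 13, 13), (13, 13, 2), (13, 13, 22), (13, 13, 26), (13, 2, 13), (13, 2, 2), (13, 2, 22), (13, 2, 26), (13, 22, 13), (13, 22, 2), (13, 22, 22), (13, 22, 26), (13, 26, 13), (13, 26, 2), (13, 26, 22), (13, 26, 26), (28, 3, 3), (28, 3, 39), (28, 39, 3), (28, 39, 39)}.
Apply σ_{A < A2}; surviving tuples: {(13, 13, 22), (13, 13, 26), (13, 2, 13), (13, 2, 22), (13, 2, 26), (13, 22, 26), (28, 3, 39)}
π[A2, A]: project onto (A2, A) → {(13, 2), (22, 13), (22, 2), (26, 13), (26, 2), (26, 22), (39, 3)}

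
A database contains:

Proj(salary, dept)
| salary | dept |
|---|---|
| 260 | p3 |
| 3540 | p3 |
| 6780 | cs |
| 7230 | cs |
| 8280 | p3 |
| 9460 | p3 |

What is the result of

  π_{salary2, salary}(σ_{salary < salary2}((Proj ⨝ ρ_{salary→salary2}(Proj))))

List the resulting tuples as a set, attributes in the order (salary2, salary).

{(3540, 260), (7230, 6780), (8280, 260), (8280, 3540), (9460, 260), (9460, 3540), (9460, 8280)}

ρ[salary→salary2]: schema becomes (salary2, dept); tuples unchanged.
Proj ⋈ ρ_{salary→salary2}(Proj) (natural join on dept): {(260, p3, 260), (260, p3, 3540), (260, p3, 8280), (260, p3, 9460), (3540, p3, 260), (3540, p3, 3540), (3540, p3, 8280), (3540, p3, 9460), (6780, cs, 6780), (6780, cs, 7230), (7230, cs, 6780), (7230, cs, 7230), (8280, p3, 260), (8280, p3, 3540), (8280, p3, 8280), (8280, p3, 9460), (9460, p3, 260), (9460, p3, 3540), (9460, p3, 8280), (9460, p3, 9460)}
Selection salary < salary2: {(260, p3, 3540), (260, p3, 8280), (260, p3, 9460), (3540, p3, 8280), (3540, p3, 9460), (6780, cs, 7230), (8280, p3, 9460)}
Projecting to salary2, salary: {(3540, 260), (7230, 6780), (8280, 260), (8280, 3540), (9460, 260), (9460, 3540), (9460, 8280)}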